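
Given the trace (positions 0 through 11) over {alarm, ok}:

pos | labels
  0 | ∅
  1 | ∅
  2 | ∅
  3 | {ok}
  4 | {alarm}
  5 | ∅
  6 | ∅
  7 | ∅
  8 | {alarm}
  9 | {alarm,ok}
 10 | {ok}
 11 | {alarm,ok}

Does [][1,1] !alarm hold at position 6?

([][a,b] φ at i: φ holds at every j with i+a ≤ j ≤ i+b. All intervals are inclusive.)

Check !alarm at every j in [7,7]:
  j=7: true
All positions satisfy it → formula holds.

Yes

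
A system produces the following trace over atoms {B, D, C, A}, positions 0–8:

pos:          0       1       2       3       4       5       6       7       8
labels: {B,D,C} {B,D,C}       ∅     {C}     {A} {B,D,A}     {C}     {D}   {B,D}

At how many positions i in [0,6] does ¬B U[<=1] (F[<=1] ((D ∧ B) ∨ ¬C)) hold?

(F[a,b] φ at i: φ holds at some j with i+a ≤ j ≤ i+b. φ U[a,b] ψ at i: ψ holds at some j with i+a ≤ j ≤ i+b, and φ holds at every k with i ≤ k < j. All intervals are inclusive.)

Evaluate at each i in [0,6]:
  i=0: ✓ (rhs at j=0)
  i=1: ✓ (rhs at j=1)
  i=2: ✓ (rhs at j=2)
  i=3: ✓ (rhs at j=3)
  i=4: ✓ (rhs at j=4)
  i=5: ✓ (rhs at j=5)
  i=6: ✓ (rhs at j=6)
Positions where it holds: {0, 1, 2, 3, 4, 5, 6} → 7.

7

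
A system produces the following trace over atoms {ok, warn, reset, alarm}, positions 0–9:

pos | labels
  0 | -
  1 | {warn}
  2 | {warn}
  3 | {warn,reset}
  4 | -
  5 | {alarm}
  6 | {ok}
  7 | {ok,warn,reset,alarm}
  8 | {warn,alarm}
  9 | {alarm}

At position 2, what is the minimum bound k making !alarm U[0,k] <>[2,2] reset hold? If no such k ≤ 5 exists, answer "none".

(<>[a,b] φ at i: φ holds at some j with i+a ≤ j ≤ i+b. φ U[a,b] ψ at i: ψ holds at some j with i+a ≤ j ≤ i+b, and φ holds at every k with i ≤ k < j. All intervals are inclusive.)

3

Need earliest j ≥ 2 with <>[2,2] reset, and !alarm at every k in [2,j-1].
  j=2: rhs fails.
  j=3: rhs fails.
  j=4: rhs fails.
  j=5: rhs holds; lhs holds on [2,4]. k = 3.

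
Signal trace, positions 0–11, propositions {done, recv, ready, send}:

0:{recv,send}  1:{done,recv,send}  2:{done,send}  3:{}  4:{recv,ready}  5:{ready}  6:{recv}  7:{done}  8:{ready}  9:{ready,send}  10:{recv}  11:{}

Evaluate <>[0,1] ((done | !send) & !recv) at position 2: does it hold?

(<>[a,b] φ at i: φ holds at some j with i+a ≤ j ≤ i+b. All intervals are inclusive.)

Check ((done | !send) & !recv) at each j in [2,3]:
  j=2: true
  j=3: true
Found at j=2 → formula holds.

Holds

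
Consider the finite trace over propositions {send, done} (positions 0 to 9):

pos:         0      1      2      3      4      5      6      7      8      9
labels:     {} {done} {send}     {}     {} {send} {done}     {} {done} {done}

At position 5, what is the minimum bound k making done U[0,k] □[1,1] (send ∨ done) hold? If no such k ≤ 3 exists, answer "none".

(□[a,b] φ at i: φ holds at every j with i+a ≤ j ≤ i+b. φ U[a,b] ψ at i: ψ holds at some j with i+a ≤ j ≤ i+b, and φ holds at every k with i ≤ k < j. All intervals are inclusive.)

0

Need earliest j ≥ 5 with □[1,1] (send ∨ done), and done at every k in [5,j-1].
  j=5: rhs holds (empty prefix). k = 0.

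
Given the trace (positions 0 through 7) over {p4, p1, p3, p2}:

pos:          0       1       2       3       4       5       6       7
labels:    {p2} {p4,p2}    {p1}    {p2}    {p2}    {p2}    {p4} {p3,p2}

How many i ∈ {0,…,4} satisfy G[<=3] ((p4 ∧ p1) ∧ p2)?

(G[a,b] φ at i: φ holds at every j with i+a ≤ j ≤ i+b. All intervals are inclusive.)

0

Evaluate at each i in [0,4]:
  i=0: ✗ (fails at j=0)
  i=1: ✗ (fails at j=1)
  i=2: ✗ (fails at j=2)
  i=3: ✗ (fails at j=3)
  i=4: ✗ (fails at j=4)
Positions where it holds: {} → 0.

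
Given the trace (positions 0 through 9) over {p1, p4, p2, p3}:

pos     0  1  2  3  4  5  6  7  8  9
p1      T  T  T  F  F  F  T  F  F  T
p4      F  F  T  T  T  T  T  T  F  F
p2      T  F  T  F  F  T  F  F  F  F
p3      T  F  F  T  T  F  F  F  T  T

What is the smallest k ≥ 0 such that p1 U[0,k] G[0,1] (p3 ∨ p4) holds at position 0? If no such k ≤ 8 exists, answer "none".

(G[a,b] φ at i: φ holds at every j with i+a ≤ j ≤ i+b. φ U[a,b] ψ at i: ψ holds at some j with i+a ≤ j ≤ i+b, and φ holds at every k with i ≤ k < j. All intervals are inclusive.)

Need earliest j ≥ 0 with G[0,1] (p3 ∨ p4), and p1 at every k in [0,j-1].
  j=0: rhs fails.
  j=1: rhs fails.
  j=2: rhs holds; lhs holds on [0,1]. k = 2.

2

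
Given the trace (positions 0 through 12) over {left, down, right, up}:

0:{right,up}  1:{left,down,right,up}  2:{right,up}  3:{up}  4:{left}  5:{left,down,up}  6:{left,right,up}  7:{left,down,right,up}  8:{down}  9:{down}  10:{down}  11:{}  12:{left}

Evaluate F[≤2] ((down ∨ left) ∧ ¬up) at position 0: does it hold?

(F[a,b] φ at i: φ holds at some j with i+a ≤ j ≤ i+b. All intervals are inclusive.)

No

Check ((down ∨ left) ∧ ¬up) at each j in [0,2]:
  j=0: false
  j=1: false
  j=2: false
No position in the window satisfies it → formula fails.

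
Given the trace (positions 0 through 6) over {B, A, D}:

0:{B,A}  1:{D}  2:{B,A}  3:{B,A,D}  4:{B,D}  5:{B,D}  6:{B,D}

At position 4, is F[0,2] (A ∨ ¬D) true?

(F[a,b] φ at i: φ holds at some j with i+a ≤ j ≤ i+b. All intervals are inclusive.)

Check (A ∨ ¬D) at each j in [4,6]:
  j=4: false
  j=5: false
  j=6: false
No position in the window satisfies it → formula fails.

No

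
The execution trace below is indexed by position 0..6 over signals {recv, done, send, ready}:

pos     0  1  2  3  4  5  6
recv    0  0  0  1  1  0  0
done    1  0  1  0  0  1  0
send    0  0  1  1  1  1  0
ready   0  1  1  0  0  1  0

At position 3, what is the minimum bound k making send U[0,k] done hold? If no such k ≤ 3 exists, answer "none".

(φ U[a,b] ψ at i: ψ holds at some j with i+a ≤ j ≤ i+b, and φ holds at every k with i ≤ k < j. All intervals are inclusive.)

2

Need earliest j ≥ 3 with done, and send at every k in [3,j-1].
  j=3: rhs fails.
  j=4: rhs fails.
  j=5: rhs holds; lhs holds on [3,4]. k = 2.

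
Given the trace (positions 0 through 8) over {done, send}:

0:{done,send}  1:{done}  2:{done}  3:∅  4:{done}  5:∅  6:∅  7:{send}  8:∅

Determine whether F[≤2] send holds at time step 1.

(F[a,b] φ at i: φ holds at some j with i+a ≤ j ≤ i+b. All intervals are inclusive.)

Check send at each j in [1,3]:
  j=1: false
  j=2: false
  j=3: false
No position in the window satisfies it → formula fails.

No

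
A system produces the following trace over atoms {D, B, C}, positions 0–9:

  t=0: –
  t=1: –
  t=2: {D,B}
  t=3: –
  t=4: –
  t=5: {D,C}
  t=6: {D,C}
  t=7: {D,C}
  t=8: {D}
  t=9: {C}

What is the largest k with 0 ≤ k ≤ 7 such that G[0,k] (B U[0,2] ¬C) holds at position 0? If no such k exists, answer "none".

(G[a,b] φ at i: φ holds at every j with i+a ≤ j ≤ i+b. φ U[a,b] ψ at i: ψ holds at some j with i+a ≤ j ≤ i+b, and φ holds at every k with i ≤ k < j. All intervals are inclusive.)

(B U[0,2] ¬C) must hold from j=0 onward; find where it first fails.
  j=0: holds
  j=1: holds
  j=2: holds
  j=3: holds
  j=4: holds
  j=5: fails
Holds on [0,4], so largest k = 4.

4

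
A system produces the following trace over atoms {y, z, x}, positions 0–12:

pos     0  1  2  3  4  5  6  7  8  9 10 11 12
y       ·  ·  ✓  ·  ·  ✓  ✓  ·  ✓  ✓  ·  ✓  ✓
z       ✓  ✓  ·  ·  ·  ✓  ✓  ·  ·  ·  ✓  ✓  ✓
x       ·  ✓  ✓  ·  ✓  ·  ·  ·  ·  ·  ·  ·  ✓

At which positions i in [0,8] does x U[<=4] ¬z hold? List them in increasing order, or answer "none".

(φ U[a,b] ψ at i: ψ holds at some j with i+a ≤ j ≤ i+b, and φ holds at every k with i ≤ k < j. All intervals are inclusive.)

1, 2, 3, 4, 7, 8

Evaluate at each i in [0,8]:
  i=0: ✗ (lhs fails at k=0 before rhs at j=2)
  i=1: ✓ (rhs at j=2; lhs holds on [1,1])
  i=2: ✓ (rhs at j=2)
  i=3: ✓ (rhs at j=3)
  i=4: ✓ (rhs at j=4)
  i=5: ✗ (lhs fails at k=5 before rhs at j=7)
  i=6: ✗ (lhs fails at k=6 before rhs at j=7)
  i=7: ✓ (rhs at j=7)
  i=8: ✓ (rhs at j=8)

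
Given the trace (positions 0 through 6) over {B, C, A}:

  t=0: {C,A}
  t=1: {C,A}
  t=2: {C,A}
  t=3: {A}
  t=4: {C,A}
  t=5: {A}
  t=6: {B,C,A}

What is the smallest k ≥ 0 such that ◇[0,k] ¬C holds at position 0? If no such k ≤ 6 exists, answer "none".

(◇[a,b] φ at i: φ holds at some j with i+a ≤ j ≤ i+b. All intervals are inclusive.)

3

Scan j = 0,1,… for ¬C:
  j=0: fails
  j=1: fails
  j=2: fails
  j=3: holds
First hit at j=3, so smallest k = 3-0 = 3.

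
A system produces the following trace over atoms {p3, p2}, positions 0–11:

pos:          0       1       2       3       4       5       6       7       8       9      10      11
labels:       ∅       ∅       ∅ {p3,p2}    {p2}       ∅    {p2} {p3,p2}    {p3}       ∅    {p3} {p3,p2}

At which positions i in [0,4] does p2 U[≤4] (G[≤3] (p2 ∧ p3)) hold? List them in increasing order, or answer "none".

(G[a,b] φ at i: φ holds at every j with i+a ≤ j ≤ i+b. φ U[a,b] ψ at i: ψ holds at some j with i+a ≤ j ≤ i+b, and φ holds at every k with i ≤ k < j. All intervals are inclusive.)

none

Evaluate at each i in [0,4]:
  i=0: ✗ (no rhs in [0,4])
  i=1: ✗ (no rhs in [1,5])
  i=2: ✗ (no rhs in [2,6])
  i=3: ✗ (no rhs in [3,7])
  i=4: ✗ (no rhs in [4,8])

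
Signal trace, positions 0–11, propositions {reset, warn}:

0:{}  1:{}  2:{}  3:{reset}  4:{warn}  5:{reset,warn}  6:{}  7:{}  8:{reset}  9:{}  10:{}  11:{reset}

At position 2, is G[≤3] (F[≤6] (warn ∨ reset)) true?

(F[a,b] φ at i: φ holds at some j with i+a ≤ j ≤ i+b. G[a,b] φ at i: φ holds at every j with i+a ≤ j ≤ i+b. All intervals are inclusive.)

Yes

Check F[≤6] (warn ∨ reset) at every j in [2,5]:
  j=2: holds (witness at 3)
  j=3: holds (witness at 3)
  j=4: holds (witness at 4)
  j=5: holds (witness at 5)
All positions satisfy it → formula holds.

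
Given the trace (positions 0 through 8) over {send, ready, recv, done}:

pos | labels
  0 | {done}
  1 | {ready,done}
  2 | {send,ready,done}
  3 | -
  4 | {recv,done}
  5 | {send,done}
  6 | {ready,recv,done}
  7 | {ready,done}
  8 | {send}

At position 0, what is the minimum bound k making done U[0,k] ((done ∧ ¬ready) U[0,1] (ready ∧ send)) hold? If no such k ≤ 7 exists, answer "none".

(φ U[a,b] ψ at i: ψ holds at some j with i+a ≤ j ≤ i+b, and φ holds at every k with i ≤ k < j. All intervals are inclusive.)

2

Need earliest j ≥ 0 with ((done ∧ ¬ready) U[0,1] (ready ∧ send)), and done at every k in [0,j-1].
  j=0: rhs fails.
  j=1: rhs fails.
  j=2: rhs holds; lhs holds on [0,1]. k = 2.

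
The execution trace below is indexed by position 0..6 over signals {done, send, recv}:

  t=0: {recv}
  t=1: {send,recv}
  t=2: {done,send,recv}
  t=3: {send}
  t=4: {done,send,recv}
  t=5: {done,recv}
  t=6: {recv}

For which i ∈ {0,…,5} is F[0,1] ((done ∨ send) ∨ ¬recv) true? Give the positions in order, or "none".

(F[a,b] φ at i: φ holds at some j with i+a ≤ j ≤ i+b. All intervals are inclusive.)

0, 1, 2, 3, 4, 5

Evaluate at each i in [0,5]:
  i=0: ✓ (witness j=1)
  i=1: ✓ (witness j=1)
  i=2: ✓ (witness j=2)
  i=3: ✓ (witness j=3)
  i=4: ✓ (witness j=4)
  i=5: ✓ (witness j=5)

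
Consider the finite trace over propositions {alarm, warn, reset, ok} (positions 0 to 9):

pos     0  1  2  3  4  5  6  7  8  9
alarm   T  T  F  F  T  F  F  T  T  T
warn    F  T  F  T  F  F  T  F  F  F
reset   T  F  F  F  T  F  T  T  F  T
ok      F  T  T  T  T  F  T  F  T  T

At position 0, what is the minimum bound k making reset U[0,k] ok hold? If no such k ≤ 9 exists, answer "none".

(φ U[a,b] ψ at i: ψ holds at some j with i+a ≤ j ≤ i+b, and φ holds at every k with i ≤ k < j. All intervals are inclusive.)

Need earliest j ≥ 0 with ok, and reset at every k in [0,j-1].
  j=0: rhs fails.
  j=1: rhs holds; lhs holds on [0,0]. k = 1.

1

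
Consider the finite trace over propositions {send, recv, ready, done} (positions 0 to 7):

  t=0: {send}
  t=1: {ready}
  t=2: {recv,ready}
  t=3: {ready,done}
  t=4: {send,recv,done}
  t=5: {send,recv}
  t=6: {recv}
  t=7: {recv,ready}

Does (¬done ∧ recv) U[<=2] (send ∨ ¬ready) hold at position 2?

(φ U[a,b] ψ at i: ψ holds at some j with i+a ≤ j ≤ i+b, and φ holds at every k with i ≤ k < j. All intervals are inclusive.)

Does not hold

Need some j in [2,4] with (send ∨ ¬ready), and (¬done ∧ recv) at every k in [2,j-1].
  j=2: (send ∨ ¬ready) false.
  j=3: (send ∨ ¬ready) false.
  j=4: (send ∨ ¬ready) holds, but (¬done ∧ recv) fails at k=3 → not this j.
No j in the window works → until fails.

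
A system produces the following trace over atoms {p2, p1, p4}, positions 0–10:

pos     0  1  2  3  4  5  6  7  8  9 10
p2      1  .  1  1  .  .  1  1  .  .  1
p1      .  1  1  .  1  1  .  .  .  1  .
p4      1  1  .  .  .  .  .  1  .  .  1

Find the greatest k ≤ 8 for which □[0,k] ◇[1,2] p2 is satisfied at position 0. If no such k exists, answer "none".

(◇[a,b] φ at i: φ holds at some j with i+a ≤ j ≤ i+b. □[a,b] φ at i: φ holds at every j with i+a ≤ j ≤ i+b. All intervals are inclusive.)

2

◇[1,2] p2 must hold from j=0 onward; find where it first fails.
  j=0: holds
  j=1: holds
  j=2: holds
  j=3: fails
Holds on [0,2], so largest k = 2.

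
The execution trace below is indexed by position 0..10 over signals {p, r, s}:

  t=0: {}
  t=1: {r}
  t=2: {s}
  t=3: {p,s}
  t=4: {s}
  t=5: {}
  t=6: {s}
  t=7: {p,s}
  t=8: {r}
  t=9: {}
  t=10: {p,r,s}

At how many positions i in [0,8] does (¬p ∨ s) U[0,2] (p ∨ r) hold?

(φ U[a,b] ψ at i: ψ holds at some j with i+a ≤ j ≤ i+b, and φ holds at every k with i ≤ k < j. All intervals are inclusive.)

8

Evaluate at each i in [0,8]:
  i=0: ✓ (rhs at j=1; lhs holds on [0,0])
  i=1: ✓ (rhs at j=1)
  i=2: ✓ (rhs at j=3; lhs holds on [2,2])
  i=3: ✓ (rhs at j=3)
  i=4: ✗ (no rhs in [4,6])
  i=5: ✓ (rhs at j=7; lhs holds on [5,6])
  i=6: ✓ (rhs at j=7; lhs holds on [6,6])
  i=7: ✓ (rhs at j=7)
  i=8: ✓ (rhs at j=8)
Positions where it holds: {0, 1, 2, 3, 5, 6, 7, 8} → 8.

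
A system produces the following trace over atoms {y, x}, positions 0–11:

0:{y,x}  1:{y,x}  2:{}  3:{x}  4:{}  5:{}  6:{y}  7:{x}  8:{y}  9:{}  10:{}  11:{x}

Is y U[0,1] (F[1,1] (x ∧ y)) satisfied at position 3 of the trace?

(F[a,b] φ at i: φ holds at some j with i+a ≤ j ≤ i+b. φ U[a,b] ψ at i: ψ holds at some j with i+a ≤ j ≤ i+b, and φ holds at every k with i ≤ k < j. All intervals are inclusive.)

Need some j in [3,4] with F[1,1] (x ∧ y), and y at every k in [3,j-1].
  j=3: F[1,1] (x ∧ y) — fails (none in [4,4]).
  j=4: F[1,1] (x ∧ y) — fails (none in [5,5]).
No j in the window works → until fails.

Does not hold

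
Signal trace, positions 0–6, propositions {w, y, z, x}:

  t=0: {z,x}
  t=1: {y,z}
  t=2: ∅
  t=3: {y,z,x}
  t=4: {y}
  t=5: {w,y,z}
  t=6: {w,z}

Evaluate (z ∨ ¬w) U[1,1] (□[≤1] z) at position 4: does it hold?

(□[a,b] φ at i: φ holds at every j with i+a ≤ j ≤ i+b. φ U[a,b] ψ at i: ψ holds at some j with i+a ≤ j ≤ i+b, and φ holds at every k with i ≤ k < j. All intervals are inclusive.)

Yes

Need some j in [5,5] with □[≤1] z, and (z ∨ ¬w) at every k in [4,j-1].
  j=5: □[≤1] z holds; (z ∨ ¬w) holds at every k in [4,4] → satisfied.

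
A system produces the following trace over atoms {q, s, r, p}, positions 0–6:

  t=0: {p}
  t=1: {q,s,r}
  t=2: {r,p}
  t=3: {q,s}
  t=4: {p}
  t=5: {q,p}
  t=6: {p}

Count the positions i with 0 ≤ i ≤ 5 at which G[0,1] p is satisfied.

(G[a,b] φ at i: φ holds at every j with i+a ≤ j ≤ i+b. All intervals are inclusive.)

Evaluate at each i in [0,5]:
  i=0: ✗ (fails at j=1)
  i=1: ✗ (fails at j=1)
  i=2: ✗ (fails at j=3)
  i=3: ✗ (fails at j=3)
  i=4: ✓ (all of [4,5])
  i=5: ✓ (all of [5,6])
Positions where it holds: {4, 5} → 2.

2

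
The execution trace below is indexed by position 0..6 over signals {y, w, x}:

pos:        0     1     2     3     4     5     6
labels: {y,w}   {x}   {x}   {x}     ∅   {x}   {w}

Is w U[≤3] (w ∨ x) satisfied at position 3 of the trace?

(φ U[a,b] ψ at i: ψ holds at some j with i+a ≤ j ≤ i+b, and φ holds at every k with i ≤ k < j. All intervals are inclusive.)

Holds

Need some j in [3,6] with (w ∨ x), and w at every k in [3,j-1].
  j=3: (w ∨ x) holds; no prefix to check → satisfied.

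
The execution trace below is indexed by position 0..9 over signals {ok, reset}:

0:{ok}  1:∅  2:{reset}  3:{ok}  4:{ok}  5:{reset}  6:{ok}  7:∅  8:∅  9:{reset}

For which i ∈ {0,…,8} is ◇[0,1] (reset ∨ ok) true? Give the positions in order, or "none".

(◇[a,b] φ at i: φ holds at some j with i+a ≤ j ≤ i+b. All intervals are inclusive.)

0, 1, 2, 3, 4, 5, 6, 8

Evaluate at each i in [0,8]:
  i=0: ✓ (witness j=0)
  i=1: ✓ (witness j=2)
  i=2: ✓ (witness j=2)
  i=3: ✓ (witness j=3)
  i=4: ✓ (witness j=4)
  i=5: ✓ (witness j=5)
  i=6: ✓ (witness j=6)
  i=7: ✗ (none in [7,8])
  i=8: ✓ (witness j=9)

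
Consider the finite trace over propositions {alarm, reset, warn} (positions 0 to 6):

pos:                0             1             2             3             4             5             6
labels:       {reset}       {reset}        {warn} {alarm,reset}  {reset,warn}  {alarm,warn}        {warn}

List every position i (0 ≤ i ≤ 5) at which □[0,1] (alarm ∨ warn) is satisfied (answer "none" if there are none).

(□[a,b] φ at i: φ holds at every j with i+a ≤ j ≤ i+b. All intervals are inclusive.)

Evaluate at each i in [0,5]:
  i=0: ✗ (fails at j=0)
  i=1: ✗ (fails at j=1)
  i=2: ✓ (all of [2,3])
  i=3: ✓ (all of [3,4])
  i=4: ✓ (all of [4,5])
  i=5: ✓ (all of [5,6])

2, 3, 4, 5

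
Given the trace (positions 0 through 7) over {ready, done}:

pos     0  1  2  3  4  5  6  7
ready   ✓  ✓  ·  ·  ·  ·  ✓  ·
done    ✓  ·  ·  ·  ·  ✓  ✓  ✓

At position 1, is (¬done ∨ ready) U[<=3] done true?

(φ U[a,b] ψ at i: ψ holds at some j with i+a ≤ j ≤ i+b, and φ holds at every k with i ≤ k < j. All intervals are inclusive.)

No

Need some j in [1,4] with done, and (¬done ∨ ready) at every k in [1,j-1].
  j=1: done false.
  j=2: done false.
  j=3: done false.
  j=4: done false.
No j in the window works → until fails.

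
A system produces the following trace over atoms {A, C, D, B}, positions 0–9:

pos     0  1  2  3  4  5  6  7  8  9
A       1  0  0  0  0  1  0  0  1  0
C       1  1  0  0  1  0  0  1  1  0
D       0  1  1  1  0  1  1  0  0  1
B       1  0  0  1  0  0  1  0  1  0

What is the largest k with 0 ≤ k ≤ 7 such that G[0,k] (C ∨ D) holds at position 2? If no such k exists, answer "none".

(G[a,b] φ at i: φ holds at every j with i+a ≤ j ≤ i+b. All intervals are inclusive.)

7

(C ∨ D) must hold from j=2 onward; find where it first fails.
  j=2: holds
  j=3: holds
  j=4: holds
  j=5: holds
  j=6: holds
  j=7: holds
  j=8: holds
  j=9: holds
Holds through j=9; largest k = 7.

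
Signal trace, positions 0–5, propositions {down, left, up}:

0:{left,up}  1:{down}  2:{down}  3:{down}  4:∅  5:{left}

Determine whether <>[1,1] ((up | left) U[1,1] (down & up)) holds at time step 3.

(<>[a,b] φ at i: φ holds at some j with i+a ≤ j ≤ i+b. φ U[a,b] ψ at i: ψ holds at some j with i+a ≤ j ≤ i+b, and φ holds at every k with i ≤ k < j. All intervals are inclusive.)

Check ((up | left) U[1,1] (down & up)) at each j in [4,4]:
  j=4: fails
No position in the window satisfies it → formula fails.

False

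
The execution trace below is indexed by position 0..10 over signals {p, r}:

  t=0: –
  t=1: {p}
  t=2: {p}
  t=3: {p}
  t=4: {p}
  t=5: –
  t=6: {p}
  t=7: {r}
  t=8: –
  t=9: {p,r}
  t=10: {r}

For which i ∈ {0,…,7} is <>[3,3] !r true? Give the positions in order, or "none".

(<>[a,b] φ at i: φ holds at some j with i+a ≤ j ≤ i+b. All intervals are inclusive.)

0, 1, 2, 3, 5

Evaluate at each i in [0,7]:
  i=0: ✓ (witness j=3)
  i=1: ✓ (witness j=4)
  i=2: ✓ (witness j=5)
  i=3: ✓ (witness j=6)
  i=4: ✗ (none in [7,7])
  i=5: ✓ (witness j=8)
  i=6: ✗ (none in [9,9])
  i=7: ✗ (none in [10,10])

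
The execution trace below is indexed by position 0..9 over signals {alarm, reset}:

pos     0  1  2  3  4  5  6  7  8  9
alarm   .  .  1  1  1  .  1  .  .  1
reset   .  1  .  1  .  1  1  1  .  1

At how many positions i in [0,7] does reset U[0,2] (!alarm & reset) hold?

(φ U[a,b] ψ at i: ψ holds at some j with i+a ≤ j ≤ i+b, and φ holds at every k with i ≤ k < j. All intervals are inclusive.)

4

Evaluate at each i in [0,7]:
  i=0: ✗ (lhs fails at k=0 before rhs at j=1)
  i=1: ✓ (rhs at j=1)
  i=2: ✗ (no rhs in [2,4])
  i=3: ✗ (lhs fails at k=4 before rhs at j=5)
  i=4: ✗ (lhs fails at k=4 before rhs at j=5)
  i=5: ✓ (rhs at j=5)
  i=6: ✓ (rhs at j=7; lhs holds on [6,6])
  i=7: ✓ (rhs at j=7)
Positions where it holds: {1, 5, 6, 7} → 4.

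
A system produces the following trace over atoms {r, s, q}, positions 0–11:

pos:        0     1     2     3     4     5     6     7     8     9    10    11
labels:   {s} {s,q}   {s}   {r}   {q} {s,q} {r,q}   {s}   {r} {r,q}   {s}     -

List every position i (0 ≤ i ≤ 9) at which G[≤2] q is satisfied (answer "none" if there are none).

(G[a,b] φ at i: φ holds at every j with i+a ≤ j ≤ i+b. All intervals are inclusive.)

4

Evaluate at each i in [0,9]:
  i=0: ✗ (fails at j=0)
  i=1: ✗ (fails at j=2)
  i=2: ✗ (fails at j=2)
  i=3: ✗ (fails at j=3)
  i=4: ✓ (all of [4,6])
  i=5: ✗ (fails at j=7)
  i=6: ✗ (fails at j=7)
  i=7: ✗ (fails at j=7)
  i=8: ✗ (fails at j=8)
  i=9: ✗ (fails at j=10)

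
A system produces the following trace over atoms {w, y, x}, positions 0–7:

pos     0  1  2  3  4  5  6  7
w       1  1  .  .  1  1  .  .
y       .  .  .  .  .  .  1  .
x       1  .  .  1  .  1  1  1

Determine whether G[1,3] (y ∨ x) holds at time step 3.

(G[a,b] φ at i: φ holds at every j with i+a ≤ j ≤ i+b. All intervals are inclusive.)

Check (y ∨ x) at every j in [4,6]:
  j=4: false
  j=5: true
  j=6: true
Fails at j=4 → formula fails.

False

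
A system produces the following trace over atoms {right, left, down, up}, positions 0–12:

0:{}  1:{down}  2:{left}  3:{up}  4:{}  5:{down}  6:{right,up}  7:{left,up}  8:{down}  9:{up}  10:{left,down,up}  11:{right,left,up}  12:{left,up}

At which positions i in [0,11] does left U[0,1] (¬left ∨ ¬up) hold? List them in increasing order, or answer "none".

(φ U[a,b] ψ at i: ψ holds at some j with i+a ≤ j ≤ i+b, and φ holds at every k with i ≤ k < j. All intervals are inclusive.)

0, 1, 2, 3, 4, 5, 6, 7, 8, 9

Evaluate at each i in [0,11]:
  i=0: ✓ (rhs at j=0)
  i=1: ✓ (rhs at j=1)
  i=2: ✓ (rhs at j=2)
  i=3: ✓ (rhs at j=3)
  i=4: ✓ (rhs at j=4)
  i=5: ✓ (rhs at j=5)
  i=6: ✓ (rhs at j=6)
  i=7: ✓ (rhs at j=8; lhs holds on [7,7])
  i=8: ✓ (rhs at j=8)
  i=9: ✓ (rhs at j=9)
  i=10: ✗ (no rhs in [10,11])
  i=11: ✗ (no rhs in [11,12])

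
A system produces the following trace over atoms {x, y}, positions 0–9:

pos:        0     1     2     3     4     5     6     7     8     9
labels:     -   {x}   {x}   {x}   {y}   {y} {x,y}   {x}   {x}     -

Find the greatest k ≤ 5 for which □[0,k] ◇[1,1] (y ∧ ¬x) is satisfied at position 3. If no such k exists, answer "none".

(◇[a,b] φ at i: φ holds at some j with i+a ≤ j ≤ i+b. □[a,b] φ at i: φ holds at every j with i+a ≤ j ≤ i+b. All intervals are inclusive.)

1

◇[1,1] (y ∧ ¬x) must hold from j=3 onward; find where it first fails.
  j=3: holds
  j=4: holds
  j=5: fails
Holds on [3,4], so largest k = 1.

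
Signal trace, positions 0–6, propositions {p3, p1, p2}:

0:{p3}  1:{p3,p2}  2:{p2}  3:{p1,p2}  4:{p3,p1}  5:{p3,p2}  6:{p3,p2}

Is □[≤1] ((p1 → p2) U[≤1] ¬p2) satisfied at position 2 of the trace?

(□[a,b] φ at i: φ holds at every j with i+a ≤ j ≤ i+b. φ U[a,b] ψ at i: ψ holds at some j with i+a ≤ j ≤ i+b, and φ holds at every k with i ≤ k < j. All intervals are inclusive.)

Check ((p1 → p2) U[≤1] ¬p2) at every j in [2,3]:
  j=2: fails
  j=3: holds
Fails at j=2 → formula fails.

False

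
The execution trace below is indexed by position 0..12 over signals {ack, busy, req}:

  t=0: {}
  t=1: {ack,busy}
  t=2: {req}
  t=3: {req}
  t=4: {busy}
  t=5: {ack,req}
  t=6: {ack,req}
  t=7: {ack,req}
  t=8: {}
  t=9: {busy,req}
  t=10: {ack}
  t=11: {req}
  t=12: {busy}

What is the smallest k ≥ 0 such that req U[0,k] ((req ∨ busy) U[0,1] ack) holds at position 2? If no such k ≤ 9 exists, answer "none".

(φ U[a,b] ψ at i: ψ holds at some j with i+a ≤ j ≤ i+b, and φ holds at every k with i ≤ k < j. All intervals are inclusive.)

Need earliest j ≥ 2 with ((req ∨ busy) U[0,1] ack), and req at every k in [2,j-1].
  j=2: rhs fails.
  j=3: rhs fails.
  j=4: rhs holds; lhs holds on [2,3]. k = 2.

2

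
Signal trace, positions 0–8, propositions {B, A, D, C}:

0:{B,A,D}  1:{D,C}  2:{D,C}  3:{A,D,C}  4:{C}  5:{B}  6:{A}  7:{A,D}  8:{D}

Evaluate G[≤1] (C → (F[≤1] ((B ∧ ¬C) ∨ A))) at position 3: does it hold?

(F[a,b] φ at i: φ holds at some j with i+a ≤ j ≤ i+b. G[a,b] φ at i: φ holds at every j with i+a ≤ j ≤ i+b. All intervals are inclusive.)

Check (C → (F[≤1] ((B ∧ ¬C) ∨ A))) at every j in [3,4]:
  j=3: antecedent true; consequent holds (witness at 3) → ✓
  j=4: antecedent true; consequent holds (witness at 5) → ✓
All positions satisfy it → formula holds.

Yes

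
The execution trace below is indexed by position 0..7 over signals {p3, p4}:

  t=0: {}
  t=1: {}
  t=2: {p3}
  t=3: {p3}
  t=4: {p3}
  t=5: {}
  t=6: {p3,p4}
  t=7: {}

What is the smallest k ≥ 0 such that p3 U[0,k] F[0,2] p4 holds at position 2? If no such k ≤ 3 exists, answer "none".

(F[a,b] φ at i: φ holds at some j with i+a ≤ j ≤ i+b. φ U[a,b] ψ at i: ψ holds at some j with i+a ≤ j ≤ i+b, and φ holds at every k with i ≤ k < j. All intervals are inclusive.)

Need earliest j ≥ 2 with F[0,2] p4, and p3 at every k in [2,j-1].
  j=2: rhs fails.
  j=3: rhs fails.
  j=4: rhs holds; lhs holds on [2,3]. k = 2.

2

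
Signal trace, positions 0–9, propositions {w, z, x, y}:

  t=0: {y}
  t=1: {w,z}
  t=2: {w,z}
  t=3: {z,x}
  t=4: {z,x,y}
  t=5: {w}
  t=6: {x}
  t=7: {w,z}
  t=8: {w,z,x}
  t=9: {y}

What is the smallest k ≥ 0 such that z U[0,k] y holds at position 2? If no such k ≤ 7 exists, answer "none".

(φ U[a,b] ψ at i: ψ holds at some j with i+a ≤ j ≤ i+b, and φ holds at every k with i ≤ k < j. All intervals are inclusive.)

2

Need earliest j ≥ 2 with y, and z at every k in [2,j-1].
  j=2: rhs fails.
  j=3: rhs fails.
  j=4: rhs holds; lhs holds on [2,3]. k = 2.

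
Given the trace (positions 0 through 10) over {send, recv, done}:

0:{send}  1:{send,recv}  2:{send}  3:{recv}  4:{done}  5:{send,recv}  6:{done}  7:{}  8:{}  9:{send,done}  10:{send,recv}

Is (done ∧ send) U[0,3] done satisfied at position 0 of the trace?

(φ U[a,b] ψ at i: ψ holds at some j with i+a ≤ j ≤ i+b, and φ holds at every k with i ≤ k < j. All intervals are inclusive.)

False

Need some j in [0,3] with done, and (done ∧ send) at every k in [0,j-1].
  j=0: done false.
  j=1: done false.
  j=2: done false.
  j=3: done false.
No j in the window works → until fails.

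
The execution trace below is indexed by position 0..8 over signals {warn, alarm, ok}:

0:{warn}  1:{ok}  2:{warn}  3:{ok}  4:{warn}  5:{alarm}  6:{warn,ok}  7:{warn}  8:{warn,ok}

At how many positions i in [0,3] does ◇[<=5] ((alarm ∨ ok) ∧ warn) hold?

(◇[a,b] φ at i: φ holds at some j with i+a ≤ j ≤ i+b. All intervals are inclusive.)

3

Evaluate at each i in [0,3]:
  i=0: ✗ (none in [0,5])
  i=1: ✓ (witness j=6)
  i=2: ✓ (witness j=6)
  i=3: ✓ (witness j=6)
Positions where it holds: {1, 2, 3} → 3.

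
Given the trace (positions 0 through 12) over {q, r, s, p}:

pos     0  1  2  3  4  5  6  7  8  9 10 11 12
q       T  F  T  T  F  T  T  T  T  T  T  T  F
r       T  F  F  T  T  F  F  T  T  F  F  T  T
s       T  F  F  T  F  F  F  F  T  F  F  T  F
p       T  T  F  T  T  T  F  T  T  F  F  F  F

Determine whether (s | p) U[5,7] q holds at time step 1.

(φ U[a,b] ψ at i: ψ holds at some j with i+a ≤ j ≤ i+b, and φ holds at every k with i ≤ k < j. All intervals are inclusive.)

Need some j in [6,8] with q, and (s | p) at every k in [1,j-1].
  j=6: q holds, but (s | p) fails at k=2 → not this j.
  j=7: q holds, but (s | p) fails at k=2 → not this j.
  j=8: q holds, but (s | p) fails at k=2 → not this j.
No j in the window works → until fails.

False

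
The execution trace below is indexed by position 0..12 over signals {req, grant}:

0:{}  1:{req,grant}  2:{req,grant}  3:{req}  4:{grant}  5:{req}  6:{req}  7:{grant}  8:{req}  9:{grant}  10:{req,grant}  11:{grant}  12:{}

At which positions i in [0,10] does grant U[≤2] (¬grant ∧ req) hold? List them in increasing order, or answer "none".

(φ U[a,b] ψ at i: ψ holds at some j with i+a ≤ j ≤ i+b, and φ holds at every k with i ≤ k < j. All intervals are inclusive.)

1, 2, 3, 4, 5, 6, 7, 8

Evaluate at each i in [0,10]:
  i=0: ✗ (no rhs in [0,2])
  i=1: ✓ (rhs at j=3; lhs holds on [1,2])
  i=2: ✓ (rhs at j=3; lhs holds on [2,2])
  i=3: ✓ (rhs at j=3)
  i=4: ✓ (rhs at j=5; lhs holds on [4,4])
  i=5: ✓ (rhs at j=5)
  i=6: ✓ (rhs at j=6)
  i=7: ✓ (rhs at j=8; lhs holds on [7,7])
  i=8: ✓ (rhs at j=8)
  i=9: ✗ (no rhs in [9,11])
  i=10: ✗ (no rhs in [10,12])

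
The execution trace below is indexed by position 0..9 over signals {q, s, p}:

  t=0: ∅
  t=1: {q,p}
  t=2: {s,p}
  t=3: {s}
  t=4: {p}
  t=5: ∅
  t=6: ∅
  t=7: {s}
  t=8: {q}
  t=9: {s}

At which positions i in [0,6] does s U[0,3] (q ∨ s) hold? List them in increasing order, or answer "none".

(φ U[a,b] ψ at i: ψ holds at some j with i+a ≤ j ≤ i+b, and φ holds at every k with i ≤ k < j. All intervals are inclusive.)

Evaluate at each i in [0,6]:
  i=0: ✗ (lhs fails at k=0 before rhs at j=1)
  i=1: ✓ (rhs at j=1)
  i=2: ✓ (rhs at j=2)
  i=3: ✓ (rhs at j=3)
  i=4: ✗ (lhs fails at k=4 before rhs at j=7)
  i=5: ✗ (lhs fails at k=5 before rhs at j=7)
  i=6: ✗ (lhs fails at k=6 before rhs at j=7)

1, 2, 3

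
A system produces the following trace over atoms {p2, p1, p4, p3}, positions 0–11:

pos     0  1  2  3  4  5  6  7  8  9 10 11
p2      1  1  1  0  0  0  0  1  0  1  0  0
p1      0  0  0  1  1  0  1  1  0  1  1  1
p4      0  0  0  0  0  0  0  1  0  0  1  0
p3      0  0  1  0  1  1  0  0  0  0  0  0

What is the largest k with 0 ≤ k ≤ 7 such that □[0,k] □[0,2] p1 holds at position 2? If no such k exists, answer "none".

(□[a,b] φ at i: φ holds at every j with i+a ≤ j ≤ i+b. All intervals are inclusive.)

none

□[0,2] p1 must hold from j=2 onward; find where it first fails.
  j=2: fails → no k works.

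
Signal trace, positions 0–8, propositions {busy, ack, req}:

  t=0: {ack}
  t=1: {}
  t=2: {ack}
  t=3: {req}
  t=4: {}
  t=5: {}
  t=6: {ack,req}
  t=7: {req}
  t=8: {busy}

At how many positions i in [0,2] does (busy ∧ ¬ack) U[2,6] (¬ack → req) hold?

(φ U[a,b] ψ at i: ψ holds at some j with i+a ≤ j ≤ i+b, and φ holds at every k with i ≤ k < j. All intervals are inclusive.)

0

Evaluate at each i in [0,2]:
  i=0: ✗ (lhs fails at k=0 before rhs at j=2)
  i=1: ✗ (lhs fails at k=1 before rhs at j=3)
  i=2: ✗ (lhs fails at k=2 before rhs at j=6)
Positions where it holds: {} → 0.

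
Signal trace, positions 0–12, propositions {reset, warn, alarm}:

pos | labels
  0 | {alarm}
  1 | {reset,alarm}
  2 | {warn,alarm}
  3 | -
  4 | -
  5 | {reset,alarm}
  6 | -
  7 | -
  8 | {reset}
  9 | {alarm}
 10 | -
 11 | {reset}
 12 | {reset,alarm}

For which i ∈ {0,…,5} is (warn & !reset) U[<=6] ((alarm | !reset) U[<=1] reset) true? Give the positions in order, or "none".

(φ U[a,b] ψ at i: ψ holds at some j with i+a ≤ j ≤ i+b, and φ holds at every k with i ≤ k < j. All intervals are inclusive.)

0, 1, 4, 5

Evaluate at each i in [0,5]:
  i=0: ✓ (rhs at j=0)
  i=1: ✓ (rhs at j=1)
  i=2: ✗ (lhs fails at k=3 before rhs at j=4)
  i=3: ✗ (lhs fails at k=3 before rhs at j=4)
  i=4: ✓ (rhs at j=4)
  i=5: ✓ (rhs at j=5)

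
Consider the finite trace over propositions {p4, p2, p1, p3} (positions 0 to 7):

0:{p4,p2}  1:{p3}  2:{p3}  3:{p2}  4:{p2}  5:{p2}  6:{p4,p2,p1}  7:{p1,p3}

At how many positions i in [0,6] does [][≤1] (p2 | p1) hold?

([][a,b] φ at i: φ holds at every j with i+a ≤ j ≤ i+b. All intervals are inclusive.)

4

Evaluate at each i in [0,6]:
  i=0: ✗ (fails at j=1)
  i=1: ✗ (fails at j=1)
  i=2: ✗ (fails at j=2)
  i=3: ✓ (all of [3,4])
  i=4: ✓ (all of [4,5])
  i=5: ✓ (all of [5,6])
  i=6: ✓ (all of [6,7])
Positions where it holds: {3, 4, 5, 6} → 4.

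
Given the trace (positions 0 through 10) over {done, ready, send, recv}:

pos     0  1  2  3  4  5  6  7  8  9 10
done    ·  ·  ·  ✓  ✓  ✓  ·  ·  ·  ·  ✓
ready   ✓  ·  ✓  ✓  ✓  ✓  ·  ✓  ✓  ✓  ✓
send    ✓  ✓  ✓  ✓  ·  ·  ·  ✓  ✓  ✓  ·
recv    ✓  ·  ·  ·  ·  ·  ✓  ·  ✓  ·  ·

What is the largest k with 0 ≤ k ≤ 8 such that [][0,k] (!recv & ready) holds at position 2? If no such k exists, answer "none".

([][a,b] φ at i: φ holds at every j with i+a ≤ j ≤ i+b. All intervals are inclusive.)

3

(!recv & ready) must hold from j=2 onward; find where it first fails.
  j=2: holds
  j=3: holds
  j=4: holds
  j=5: holds
  j=6: fails
Holds on [2,5], so largest k = 3.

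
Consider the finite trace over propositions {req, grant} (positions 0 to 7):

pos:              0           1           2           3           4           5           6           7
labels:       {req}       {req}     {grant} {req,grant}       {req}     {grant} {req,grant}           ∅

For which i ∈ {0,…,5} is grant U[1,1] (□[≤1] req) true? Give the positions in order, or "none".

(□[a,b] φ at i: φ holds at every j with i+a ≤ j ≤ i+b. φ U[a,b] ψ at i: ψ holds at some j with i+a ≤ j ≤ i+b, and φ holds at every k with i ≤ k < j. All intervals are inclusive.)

Evaluate at each i in [0,5]:
  i=0: ✗ (no rhs in [1,1])
  i=1: ✗ (no rhs in [2,2])
  i=2: ✓ (rhs at j=3; lhs holds on [2,2])
  i=3: ✗ (no rhs in [4,4])
  i=4: ✗ (no rhs in [5,5])
  i=5: ✗ (no rhs in [6,6])

2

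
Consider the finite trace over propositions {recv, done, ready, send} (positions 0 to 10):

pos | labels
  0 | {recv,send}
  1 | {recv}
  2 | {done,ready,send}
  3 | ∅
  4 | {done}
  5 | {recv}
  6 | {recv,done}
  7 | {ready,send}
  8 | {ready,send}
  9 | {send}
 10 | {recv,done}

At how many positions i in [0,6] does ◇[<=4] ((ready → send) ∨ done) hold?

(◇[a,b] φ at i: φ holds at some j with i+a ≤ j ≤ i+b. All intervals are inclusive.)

7

Evaluate at each i in [0,6]:
  i=0: ✓ (witness j=0)
  i=1: ✓ (witness j=1)
  i=2: ✓ (witness j=2)
  i=3: ✓ (witness j=3)
  i=4: ✓ (witness j=4)
  i=5: ✓ (witness j=5)
  i=6: ✓ (witness j=6)
Positions where it holds: {0, 1, 2, 3, 4, 5, 6} → 7.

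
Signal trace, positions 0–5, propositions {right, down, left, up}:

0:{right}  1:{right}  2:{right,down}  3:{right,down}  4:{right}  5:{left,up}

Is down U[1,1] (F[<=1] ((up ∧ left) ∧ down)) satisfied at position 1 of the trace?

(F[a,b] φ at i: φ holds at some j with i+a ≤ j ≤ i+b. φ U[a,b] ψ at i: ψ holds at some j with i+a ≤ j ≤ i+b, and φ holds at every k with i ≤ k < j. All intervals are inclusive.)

Does not hold

Need some j in [2,2] with F[<=1] ((up ∧ left) ∧ down), and down at every k in [1,j-1].
  j=2: F[<=1] ((up ∧ left) ∧ down) — fails (none in [2,3]).
No j in the window works → until fails.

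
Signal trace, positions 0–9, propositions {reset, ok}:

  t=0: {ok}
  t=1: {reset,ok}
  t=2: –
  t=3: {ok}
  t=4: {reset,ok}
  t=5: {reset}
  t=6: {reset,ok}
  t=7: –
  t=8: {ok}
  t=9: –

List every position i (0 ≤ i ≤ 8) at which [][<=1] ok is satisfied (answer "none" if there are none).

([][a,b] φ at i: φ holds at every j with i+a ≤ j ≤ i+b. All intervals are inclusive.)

Evaluate at each i in [0,8]:
  i=0: ✓ (all of [0,1])
  i=1: ✗ (fails at j=2)
  i=2: ✗ (fails at j=2)
  i=3: ✓ (all of [3,4])
  i=4: ✗ (fails at j=5)
  i=5: ✗ (fails at j=5)
  i=6: ✗ (fails at j=7)
  i=7: ✗ (fails at j=7)
  i=8: ✗ (fails at j=9)

0, 3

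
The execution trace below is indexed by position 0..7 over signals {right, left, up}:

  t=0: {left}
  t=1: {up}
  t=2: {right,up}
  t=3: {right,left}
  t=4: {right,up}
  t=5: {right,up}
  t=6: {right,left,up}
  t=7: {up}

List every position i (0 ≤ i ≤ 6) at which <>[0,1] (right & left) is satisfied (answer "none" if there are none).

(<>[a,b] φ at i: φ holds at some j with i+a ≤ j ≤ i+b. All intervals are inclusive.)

2, 3, 5, 6

Evaluate at each i in [0,6]:
  i=0: ✗ (none in [0,1])
  i=1: ✗ (none in [1,2])
  i=2: ✓ (witness j=3)
  i=3: ✓ (witness j=3)
  i=4: ✗ (none in [4,5])
  i=5: ✓ (witness j=6)
  i=6: ✓ (witness j=6)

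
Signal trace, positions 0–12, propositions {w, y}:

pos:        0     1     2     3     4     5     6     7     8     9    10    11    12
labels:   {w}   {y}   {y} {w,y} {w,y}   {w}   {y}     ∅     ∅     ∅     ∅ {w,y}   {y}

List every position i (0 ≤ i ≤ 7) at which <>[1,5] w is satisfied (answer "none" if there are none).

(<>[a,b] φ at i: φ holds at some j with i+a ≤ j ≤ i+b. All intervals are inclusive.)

0, 1, 2, 3, 4, 6, 7

Evaluate at each i in [0,7]:
  i=0: ✓ (witness j=3)
  i=1: ✓ (witness j=3)
  i=2: ✓ (witness j=3)
  i=3: ✓ (witness j=4)
  i=4: ✓ (witness j=5)
  i=5: ✗ (none in [6,10])
  i=6: ✓ (witness j=11)
  i=7: ✓ (witness j=11)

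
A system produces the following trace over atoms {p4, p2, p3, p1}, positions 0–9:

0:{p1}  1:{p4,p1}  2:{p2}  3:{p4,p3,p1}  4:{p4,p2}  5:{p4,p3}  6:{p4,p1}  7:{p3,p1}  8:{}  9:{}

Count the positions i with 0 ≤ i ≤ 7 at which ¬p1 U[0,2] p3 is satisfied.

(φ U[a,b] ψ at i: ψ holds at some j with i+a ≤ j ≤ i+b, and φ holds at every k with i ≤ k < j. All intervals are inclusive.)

5

Evaluate at each i in [0,7]:
  i=0: ✗ (no rhs in [0,2])
  i=1: ✗ (lhs fails at k=1 before rhs at j=3)
  i=2: ✓ (rhs at j=3; lhs holds on [2,2])
  i=3: ✓ (rhs at j=3)
  i=4: ✓ (rhs at j=5; lhs holds on [4,4])
  i=5: ✓ (rhs at j=5)
  i=6: ✗ (lhs fails at k=6 before rhs at j=7)
  i=7: ✓ (rhs at j=7)
Positions where it holds: {2, 3, 4, 5, 7} → 5.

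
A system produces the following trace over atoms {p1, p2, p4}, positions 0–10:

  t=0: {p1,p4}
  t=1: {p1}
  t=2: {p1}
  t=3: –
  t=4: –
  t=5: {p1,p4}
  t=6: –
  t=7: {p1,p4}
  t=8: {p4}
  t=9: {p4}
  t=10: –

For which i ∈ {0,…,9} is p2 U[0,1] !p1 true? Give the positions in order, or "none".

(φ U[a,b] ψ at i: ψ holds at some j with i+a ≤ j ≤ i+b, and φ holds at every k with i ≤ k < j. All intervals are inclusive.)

3, 4, 6, 8, 9

Evaluate at each i in [0,9]:
  i=0: ✗ (no rhs in [0,1])
  i=1: ✗ (no rhs in [1,2])
  i=2: ✗ (lhs fails at k=2 before rhs at j=3)
  i=3: ✓ (rhs at j=3)
  i=4: ✓ (rhs at j=4)
  i=5: ✗ (lhs fails at k=5 before rhs at j=6)
  i=6: ✓ (rhs at j=6)
  i=7: ✗ (lhs fails at k=7 before rhs at j=8)
  i=8: ✓ (rhs at j=8)
  i=9: ✓ (rhs at j=9)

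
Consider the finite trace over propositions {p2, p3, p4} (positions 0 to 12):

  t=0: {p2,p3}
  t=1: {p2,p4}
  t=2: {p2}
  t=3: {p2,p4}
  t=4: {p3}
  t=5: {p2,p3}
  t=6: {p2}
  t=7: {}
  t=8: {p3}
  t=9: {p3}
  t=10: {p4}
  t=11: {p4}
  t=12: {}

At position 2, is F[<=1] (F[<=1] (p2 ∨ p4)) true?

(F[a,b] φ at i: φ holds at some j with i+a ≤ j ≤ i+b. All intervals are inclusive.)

True

Check F[<=1] (p2 ∨ p4) at each j in [2,3]:
  j=2: holds (witness at 2)
  j=3: holds (witness at 3)
Found at j=2 → formula holds.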